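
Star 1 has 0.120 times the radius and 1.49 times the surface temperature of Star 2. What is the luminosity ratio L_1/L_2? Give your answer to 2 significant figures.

From the Stefan–Boltzmann law, L ∝ R²T⁴, so
L_1/L_2 = (R_1/R_2)² (T_1/T_2)⁴ = (0.120)² × (1.49)⁴ = 0.01440 × 4.929 = 0.07098.

0.071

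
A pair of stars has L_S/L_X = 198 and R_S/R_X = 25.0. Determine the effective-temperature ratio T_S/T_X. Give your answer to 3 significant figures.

0.750

L ∝ R²T⁴ gives T ∝ (L/R²)^(1/4), so
T_S/T_X = (198 / 25.0²)^(1/4) = (0.3168)^(1/4) = 0.7502.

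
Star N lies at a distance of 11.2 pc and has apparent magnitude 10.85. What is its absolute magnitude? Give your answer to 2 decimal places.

10.60

M = m − 5 log₁₀(d/10 pc) = 10.85 − 5 log₁₀(11.2/10)
  = 10.85 − 5 × 0.049 = 10.85 − 0.25 = 10.60.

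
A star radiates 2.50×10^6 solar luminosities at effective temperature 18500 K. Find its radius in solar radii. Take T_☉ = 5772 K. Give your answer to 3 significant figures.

R/R_☉ = √(L/L_☉) / (T/T_☉)² = √(2.50×10^6) / (3.205)²
       = 1581 / 10.27 = 153.9.

154 solar radii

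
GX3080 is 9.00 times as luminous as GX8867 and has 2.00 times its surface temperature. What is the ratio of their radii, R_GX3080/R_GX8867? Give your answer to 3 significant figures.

L ∝ R²T⁴ gives R ∝ √L / T², so
R_GX3080/R_GX8867 = √(9.00) / (2.00)² = 3.000 / 4.000 = 0.7500.

0.750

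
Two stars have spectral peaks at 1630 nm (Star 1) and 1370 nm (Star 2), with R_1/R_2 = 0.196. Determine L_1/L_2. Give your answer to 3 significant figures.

0.0192

Wien's law gives T ∝ 1/λ_max, so T_1/T_2 = λ_2/λ_1 = 1370/1630 = 0.8405.
Then L ∝ R²T⁴ gives L_1/L_2 = (0.196)² × (0.8405)⁴ = 0.03842 × 0.4990 = 0.01917.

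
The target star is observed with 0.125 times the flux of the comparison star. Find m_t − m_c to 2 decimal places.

2.26

m_t − m_c = −2.5 log₁₀(F_t/F_c) = −2.5 log₁₀(0.125) = −2.5 × (-0.903) = 2.258.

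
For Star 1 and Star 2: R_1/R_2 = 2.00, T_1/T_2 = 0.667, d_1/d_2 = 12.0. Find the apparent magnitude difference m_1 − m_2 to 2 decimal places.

L_1/L_2 = (2.00)²(0.667)⁴ = 0.7917.
F_1/F_2 = (L_1/L_2)/(d_1/d_2)² = 0.7917/144.0 = 0.005498.
m_1 − m_2 = −2.5 log₁₀(0.005498) = 5.65.

5.65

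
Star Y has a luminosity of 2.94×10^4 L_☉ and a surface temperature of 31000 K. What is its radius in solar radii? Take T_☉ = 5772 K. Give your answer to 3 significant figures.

R/R_☉ = √(L/L_☉) / (T/T_☉)² = √(2.94×10^4) / (5.371)²
       = 171.5 / 28.85 = 5.944.

5.94 solar radii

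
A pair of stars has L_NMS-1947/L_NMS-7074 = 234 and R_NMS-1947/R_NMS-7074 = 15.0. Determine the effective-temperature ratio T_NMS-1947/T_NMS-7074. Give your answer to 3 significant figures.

1.01

L ∝ R²T⁴ gives T ∝ (L/R²)^(1/4), so
T_NMS-1947/T_NMS-7074 = (234 / 15.0²)^(1/4) = (1.040)^(1/4) = 1.010.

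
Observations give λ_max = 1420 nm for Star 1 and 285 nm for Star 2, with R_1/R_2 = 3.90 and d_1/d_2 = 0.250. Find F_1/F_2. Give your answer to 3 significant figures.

Wien's law: T_1/T_2 = λ_2/λ_1 = 285/1420 = 0.2007.
L_1/L_2 = (R_1/R_2)²(T_1/T_2)⁴ = (3.90)²(0.2007)⁴ = 0.02468.
F_1/F_2 = (L_1/L_2)/(d_1/d_2)² = 0.02468/(0.250)² = 0.3949.

0.395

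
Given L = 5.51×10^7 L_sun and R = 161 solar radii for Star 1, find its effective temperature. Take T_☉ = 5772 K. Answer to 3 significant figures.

T/T_☉ = (L/L_☉)^(1/4) / (R/R_☉)^(1/2)
T = 5772 × (5.51×10^7)^(1/4) / √(161) = 5772 × 86.16 / 12.69 = 3.919×10^4 K.

3.92×10^4 K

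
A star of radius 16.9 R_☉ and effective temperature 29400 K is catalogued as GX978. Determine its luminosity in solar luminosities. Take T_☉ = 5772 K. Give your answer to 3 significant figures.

1.92×10^5 solar luminosities

L/L_☉ = (R/R_☉)² (T/T_☉)⁴ = (16.9)² × (29400/5772)⁴
       = 285.6 × (5.094)⁴ = 285.6 × 673.1 = 1.922×10^5.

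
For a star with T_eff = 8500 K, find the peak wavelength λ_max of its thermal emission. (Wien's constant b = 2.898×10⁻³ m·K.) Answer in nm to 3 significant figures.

λ_max = b/T = 2.898×10⁻³ / 8500 = 3.41×10^-7 m = 340.9 nm.

341 nm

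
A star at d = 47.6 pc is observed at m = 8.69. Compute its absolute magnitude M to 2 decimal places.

M = m − 5 log₁₀(d/10 pc) = 8.69 − 5 log₁₀(47.6/10)
  = 8.69 − 5 × 0.678 = 8.69 − 3.39 = 5.30.

5.30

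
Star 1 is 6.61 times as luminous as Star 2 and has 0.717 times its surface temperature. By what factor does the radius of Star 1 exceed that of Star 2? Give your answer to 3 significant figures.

L ∝ R²T⁴ gives R ∝ √L / T², so
R_1/R_2 = √(6.61) / (0.717)² = 2.571 / 0.5141 = 5.001.

5.00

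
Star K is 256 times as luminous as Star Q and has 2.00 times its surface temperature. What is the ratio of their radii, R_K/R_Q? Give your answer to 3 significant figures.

4.00

L ∝ R²T⁴ gives R ∝ √L / T², so
R_K/R_Q = √(256) / (2.00)² = 16.00 / 4.000 = 4.000.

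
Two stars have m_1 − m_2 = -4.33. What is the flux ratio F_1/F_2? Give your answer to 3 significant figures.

54.0

F_1/F_2 = 10^(−(m_1 − m_2)/2.5) = 10^(4.33/2.5) = 10^1.732 = 53.95.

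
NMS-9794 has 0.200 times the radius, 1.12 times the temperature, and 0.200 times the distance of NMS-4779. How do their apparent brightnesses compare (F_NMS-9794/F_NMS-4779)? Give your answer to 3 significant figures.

1.57

L_NMS-9794/L_NMS-4779 = (R_NMS-9794/R_NMS-4779)²(T_NMS-9794/T_NMS-4779)⁴ = (0.200)² × (1.12)⁴ = 0.06294.
F_NMS-9794/F_NMS-4779 = (L_NMS-9794/L_NMS-4779)/(d_NMS-9794/d_NMS-4779)² = 0.06294 / (0.200)² = 1.574.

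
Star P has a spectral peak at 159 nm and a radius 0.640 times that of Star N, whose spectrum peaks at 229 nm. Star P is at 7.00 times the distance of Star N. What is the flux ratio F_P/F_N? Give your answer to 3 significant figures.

0.0360

Wien's law: T_P/T_N = λ_N/λ_P = 229/159 = 1.440.
L_P/L_N = (R_P/R_N)²(T_P/T_N)⁴ = (0.640)²(1.440)⁴ = 1.762.
F_P/F_N = (L_P/L_N)/(d_P/d_N)² = 1.762/(7.00)² = 0.03597.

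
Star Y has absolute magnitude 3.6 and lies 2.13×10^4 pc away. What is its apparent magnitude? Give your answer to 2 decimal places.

20.24

m = M + 5 log₁₀(d/10 pc) = 3.6 + 5 log₁₀(2.13×10^4/10)
  = 3.6 + 5 × 3.328 = 3.6 + 16.64 = 20.24.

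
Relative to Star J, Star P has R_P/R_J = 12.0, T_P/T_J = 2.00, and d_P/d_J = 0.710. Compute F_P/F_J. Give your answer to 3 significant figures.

L_P/L_J = (R_P/R_J)²(T_P/T_J)⁴ = (12.0)² × (2.00)⁴ = 2304.
F_P/F_J = (L_P/L_J)/(d_P/d_J)² = 2304 / (0.710)² = 4571.

4.57×10^3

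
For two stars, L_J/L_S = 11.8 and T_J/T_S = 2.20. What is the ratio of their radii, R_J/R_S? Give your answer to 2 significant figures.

L ∝ R²T⁴ gives R ∝ √L / T², so
R_J/R_S = √(11.8) / (2.20)² = 3.435 / 4.840 = 0.7097.

0.71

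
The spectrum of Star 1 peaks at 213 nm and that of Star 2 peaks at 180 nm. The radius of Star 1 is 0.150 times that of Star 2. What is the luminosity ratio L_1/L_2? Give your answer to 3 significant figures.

Wien's law gives T ∝ 1/λ_max, so T_1/T_2 = λ_2/λ_1 = 180/213 = 0.8451.
Then L ∝ R²T⁴ gives L_1/L_2 = (0.150)² × (0.8451)⁴ = 0.02250 × 0.5100 = 0.01148.

0.0115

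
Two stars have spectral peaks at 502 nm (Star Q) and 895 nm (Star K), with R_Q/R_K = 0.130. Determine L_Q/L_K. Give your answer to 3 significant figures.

0.171

Wien's law gives T ∝ 1/λ_max, so T_Q/T_K = λ_K/λ_Q = 895/502 = 1.783.
Then L ∝ R²T⁴ gives L_Q/L_K = (0.130)² × (1.783)⁴ = 0.01690 × 10.10 = 0.1708.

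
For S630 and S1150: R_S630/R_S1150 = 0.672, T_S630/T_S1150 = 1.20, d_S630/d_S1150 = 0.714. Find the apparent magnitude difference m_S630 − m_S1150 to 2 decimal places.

L_S630/L_S1150 = (0.672)²(1.20)⁴ = 0.9364.
F_S630/F_S1150 = (L_S630/L_S1150)/(d_S630/d_S1150)² = 0.9364/0.5098 = 1.837.
m_S630 − m_S1150 = −2.5 log₁₀(1.837) = -0.66.

-0.66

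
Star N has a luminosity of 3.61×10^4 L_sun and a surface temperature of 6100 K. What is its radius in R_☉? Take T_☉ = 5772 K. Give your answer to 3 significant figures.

R/R_☉ = √(L/L_☉) / (T/T_☉)² = √(3.61×10^4) / (1.057)²
       = 190.0 / 1.117 = 170.1.

170 R_☉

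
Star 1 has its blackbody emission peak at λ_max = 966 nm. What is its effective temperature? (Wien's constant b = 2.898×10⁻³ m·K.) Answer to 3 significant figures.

T = b/λ_max = 2.898×10⁻³ / (966×10⁻⁹) = 3000 K.

3.00×10^3 K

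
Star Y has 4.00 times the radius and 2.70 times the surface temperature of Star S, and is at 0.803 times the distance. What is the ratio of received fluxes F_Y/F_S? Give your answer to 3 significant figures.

L_Y/L_S = (R_Y/R_S)²(T_Y/T_S)⁴ = (4.00)² × (2.70)⁴ = 850.3.
F_Y/F_S = (L_Y/L_S)/(d_Y/d_S)² = 850.3 / (0.803)² = 1319.

1.32×10^3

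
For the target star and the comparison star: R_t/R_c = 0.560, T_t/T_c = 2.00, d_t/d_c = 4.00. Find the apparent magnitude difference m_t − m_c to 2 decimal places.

L_t/L_c = (0.560)²(2.00)⁴ = 5.018.
F_t/F_c = (L_t/L_c)/(d_t/d_c)² = 5.018/16.00 = 0.3136.
m_t − m_c = −2.5 log₁₀(0.3136) = 1.26.

1.26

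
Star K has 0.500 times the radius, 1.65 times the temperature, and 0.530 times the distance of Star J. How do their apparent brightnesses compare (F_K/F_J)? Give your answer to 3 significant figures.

6.60

L_K/L_J = (R_K/R_J)²(T_K/T_J)⁴ = (0.500)² × (1.65)⁴ = 1.853.
F_K/F_J = (L_K/L_J)/(d_K/d_J)² = 1.853 / (0.530)² = 6.597.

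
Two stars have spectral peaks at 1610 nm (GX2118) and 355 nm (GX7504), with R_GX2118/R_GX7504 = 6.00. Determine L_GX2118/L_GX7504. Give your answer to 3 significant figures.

0.0851

Wien's law gives T ∝ 1/λ_max, so T_GX2118/T_GX7504 = λ_GX7504/λ_GX2118 = 355/1610 = 0.2205.
Then L ∝ R²T⁴ gives L_GX2118/L_GX7504 = (6.00)² × (0.2205)⁴ = 36.00 × 0.002364 = 0.08510.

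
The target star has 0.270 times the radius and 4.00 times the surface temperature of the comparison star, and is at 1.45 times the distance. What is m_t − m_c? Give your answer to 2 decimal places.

L_t/L_c = (0.270)²(4.00)⁴ = 18.66.
F_t/F_c = (L_t/L_c)/(d_t/d_c)² = 18.66/2.103 = 8.876.
m_t − m_c = −2.5 log₁₀(8.876) = -2.37.

-2.37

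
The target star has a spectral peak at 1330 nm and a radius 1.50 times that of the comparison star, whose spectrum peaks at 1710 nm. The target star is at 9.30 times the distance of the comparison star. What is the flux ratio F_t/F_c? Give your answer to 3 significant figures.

Wien's law: T_t/T_c = λ_c/λ_t = 1710/1330 = 1.286.
L_t/L_c = (R_t/R_c)²(T_t/T_c)⁴ = (1.50)²(1.286)⁴ = 6.148.
F_t/F_c = (L_t/L_c)/(d_t/d_c)² = 6.148/(9.30)² = 0.07109.

0.0711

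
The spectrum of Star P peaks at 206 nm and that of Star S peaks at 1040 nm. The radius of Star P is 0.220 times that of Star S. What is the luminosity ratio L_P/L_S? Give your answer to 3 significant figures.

31.4

Wien's law gives T ∝ 1/λ_max, so T_P/T_S = λ_S/λ_P = 1040/206 = 5.049.
Then L ∝ R²T⁴ gives L_P/L_S = (0.220)² × (5.049)⁴ = 0.04840 × 649.6 = 31.44.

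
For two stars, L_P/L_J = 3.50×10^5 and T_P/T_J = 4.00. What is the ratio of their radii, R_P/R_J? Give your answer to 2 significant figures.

37

L ∝ R²T⁴ gives R ∝ √L / T², so
R_P/R_J = √(3.50×10^5) / (4.00)² = 591.6 / 16.00 = 36.98.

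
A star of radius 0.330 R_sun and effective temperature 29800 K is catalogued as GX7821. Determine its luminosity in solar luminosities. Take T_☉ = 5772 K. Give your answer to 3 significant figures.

77.4 solar luminosities

L/L_☉ = (R/R_☉)² (T/T_☉)⁴ = (0.330)² × (29800/5772)⁴
       = 0.1089 × (5.163)⁴ = 0.1089 × 710.5 = 77.37.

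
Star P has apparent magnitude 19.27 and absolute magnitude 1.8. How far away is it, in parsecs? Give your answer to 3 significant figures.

3.12×10^4 pc

m − M = 5 log₁₀(d/10 pc)
19.27 − (1.8) = 17.47 = 5 log₁₀(d/10)
d = 10 × 10^(17.47/5) = 10 × 10^3.494 = 3.119×10^4 pc.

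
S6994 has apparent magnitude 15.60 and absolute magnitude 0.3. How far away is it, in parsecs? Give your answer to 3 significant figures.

1.15×10^4 pc

m − M = 5 log₁₀(d/10 pc)
15.60 − (0.3) = 15.30 = 5 log₁₀(d/10)
d = 10 × 10^(15.30/5) = 10 × 10^3.060 = 1.148×10^4 pc.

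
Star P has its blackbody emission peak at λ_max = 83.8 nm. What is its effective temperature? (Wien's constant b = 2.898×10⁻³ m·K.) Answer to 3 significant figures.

T = b/λ_max = 2.898×10⁻³ / (83.8×10⁻⁹) = 3.458×10^4 K.

3.46×10^4 K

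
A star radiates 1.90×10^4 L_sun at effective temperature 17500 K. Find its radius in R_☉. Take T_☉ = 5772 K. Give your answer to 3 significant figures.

R/R_☉ = √(L/L_☉) / (T/T_☉)² = √(1.90×10^4) / (3.032)²
       = 137.8 / 9.192 = 15.00.

15.0 R_☉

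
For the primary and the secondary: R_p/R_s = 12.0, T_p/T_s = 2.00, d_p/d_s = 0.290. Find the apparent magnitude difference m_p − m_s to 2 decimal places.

-11.09

L_p/L_s = (12.0)²(2.00)⁴ = 2304.
F_p/F_s = (L_p/L_s)/(d_p/d_s)² = 2304/0.08410 = 2.740×10^4.
m_p − m_s = −2.5 log₁₀(2.740×10^4) = -11.09.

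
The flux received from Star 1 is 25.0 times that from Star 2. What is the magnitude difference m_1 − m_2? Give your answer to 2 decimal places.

-3.49

m_1 − m_2 = −2.5 log₁₀(F_1/F_2) = −2.5 log₁₀(25.0) = −2.5 × (1.398) = -3.495.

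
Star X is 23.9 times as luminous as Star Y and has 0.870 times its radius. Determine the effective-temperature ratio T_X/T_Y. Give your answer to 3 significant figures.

2.37

L ∝ R²T⁴ gives T ∝ (L/R²)^(1/4), so
T_X/T_Y = (23.9 / 0.870²)^(1/4) = (31.58)^(1/4) = 2.370.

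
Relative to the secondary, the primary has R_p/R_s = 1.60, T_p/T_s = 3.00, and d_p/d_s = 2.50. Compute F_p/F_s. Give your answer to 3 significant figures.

33.2

L_p/L_s = (R_p/R_s)²(T_p/T_s)⁴ = (1.60)² × (3.00)⁴ = 207.4.
F_p/F_s = (L_p/L_s)/(d_p/d_s)² = 207.4 / (2.50)² = 33.18.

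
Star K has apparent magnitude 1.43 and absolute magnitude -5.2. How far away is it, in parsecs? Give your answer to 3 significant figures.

212 pc

m − M = 5 log₁₀(d/10 pc)
1.43 − (-5.2) = 6.63 = 5 log₁₀(d/10)
d = 10 × 10^(6.63/5) = 10 × 10^1.326 = 211.8 pc.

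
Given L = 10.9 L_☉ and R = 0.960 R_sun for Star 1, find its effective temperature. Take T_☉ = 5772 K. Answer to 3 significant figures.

T/T_☉ = (L/L_☉)^(1/4) / (R/R_☉)^(1/2)
T = 5772 × (10.9)^(1/4) / √(0.960) = 5772 × 1.817 / 0.9798 = 1.070×10^4 K.

1.07×10^4 K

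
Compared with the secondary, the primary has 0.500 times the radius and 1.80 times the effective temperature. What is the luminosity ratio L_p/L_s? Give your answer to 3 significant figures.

From the Stefan–Boltzmann law, L ∝ R²T⁴, so
L_p/L_s = (R_p/R_s)² (T_p/T_s)⁴ = (0.500)² × (1.80)⁴ = 0.2500 × 10.50 = 2.624.

2.62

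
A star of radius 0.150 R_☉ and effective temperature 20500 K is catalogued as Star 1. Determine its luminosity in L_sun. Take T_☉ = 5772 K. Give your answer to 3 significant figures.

L/L_☉ = (R/R_☉)² (T/T_☉)⁴ = (0.150)² × (20500/5772)⁴
       = 0.02250 × (3.552)⁴ = 0.02250 × 159.1 = 3.580.

3.58 L_sun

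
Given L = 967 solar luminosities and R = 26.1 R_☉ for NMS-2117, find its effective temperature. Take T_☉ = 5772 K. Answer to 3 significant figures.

T/T_☉ = (L/L_☉)^(1/4) / (R/R_☉)^(1/2)
T = 5772 × (967)^(1/4) / √(26.1) = 5772 × 5.576 / 5.109 = 6300 K.

6.30×10^3 K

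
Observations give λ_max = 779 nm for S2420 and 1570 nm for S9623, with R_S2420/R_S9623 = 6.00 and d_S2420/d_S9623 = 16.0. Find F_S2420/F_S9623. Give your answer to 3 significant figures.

Wien's law: T_S2420/T_S9623 = λ_S9623/λ_S2420 = 1570/779 = 2.015.
L_S2420/L_S9623 = (R_S2420/R_S9623)²(T_S2420/T_S9623)⁴ = (6.00)²(2.015)⁴ = 594.0.
F_S2420/F_S9623 = (L_S2420/L_S9623)/(d_S2420/d_S9623)² = 594.0/(16.0)² = 2.320.

2.32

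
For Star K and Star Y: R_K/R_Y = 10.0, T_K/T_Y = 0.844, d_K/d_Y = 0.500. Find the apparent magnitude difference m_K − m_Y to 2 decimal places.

-5.77

L_K/L_Y = (10.0)²(0.844)⁴ = 50.74.
F_K/F_Y = (L_K/L_Y)/(d_K/d_Y)² = 50.74/0.2500 = 203.0.
m_K − m_Y = −2.5 log₁₀(203.0) = -5.77.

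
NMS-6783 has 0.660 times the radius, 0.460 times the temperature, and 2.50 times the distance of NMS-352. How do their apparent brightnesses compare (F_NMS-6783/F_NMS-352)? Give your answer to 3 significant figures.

L_NMS-6783/L_NMS-352 = (R_NMS-6783/R_NMS-352)²(T_NMS-6783/T_NMS-352)⁴ = (0.660)² × (0.460)⁴ = 0.01950.
F_NMS-6783/F_NMS-352 = (L_NMS-6783/L_NMS-352)/(d_NMS-6783/d_NMS-352)² = 0.01950 / (2.50)² = 0.003121.

0.00312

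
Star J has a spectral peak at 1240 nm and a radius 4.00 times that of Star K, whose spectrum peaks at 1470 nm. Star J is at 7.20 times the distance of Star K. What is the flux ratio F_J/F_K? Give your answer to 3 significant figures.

Wien's law: T_J/T_K = λ_K/λ_J = 1470/1240 = 1.185.
L_J/L_K = (R_J/R_K)²(T_J/T_K)⁴ = (4.00)²(1.185)⁴ = 31.60.
F_J/F_K = (L_J/L_K)/(d_J/d_K)² = 31.60/(7.20)² = 0.6096.

0.610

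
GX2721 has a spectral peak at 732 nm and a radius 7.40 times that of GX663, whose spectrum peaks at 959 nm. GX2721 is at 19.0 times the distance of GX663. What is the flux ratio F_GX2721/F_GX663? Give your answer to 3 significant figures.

Wien's law: T_GX2721/T_GX663 = λ_GX663/λ_GX2721 = 959/732 = 1.310.
L_GX2721/L_GX663 = (R_GX2721/R_GX663)²(T_GX2721/T_GX663)⁴ = (7.40)²(1.310)⁴ = 161.3.
F_GX2721/F_GX663 = (L_GX2721/L_GX663)/(d_GX2721/d_GX663)² = 161.3/(19.0)² = 0.4469.

0.447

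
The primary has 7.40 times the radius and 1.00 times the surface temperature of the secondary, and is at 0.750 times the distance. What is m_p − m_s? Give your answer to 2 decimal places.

-4.97

L_p/L_s = (7.40)²(1.00)⁴ = 54.76.
F_p/F_s = (L_p/L_s)/(d_p/d_s)² = 54.76/0.5625 = 97.35.
m_p − m_s = −2.5 log₁₀(97.35) = -4.97.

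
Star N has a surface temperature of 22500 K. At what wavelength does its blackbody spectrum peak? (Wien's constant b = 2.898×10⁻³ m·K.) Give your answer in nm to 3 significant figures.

λ_max = b/T = 2.898×10⁻³ / 22500 = 1.29×10^-7 m = 128.8 nm.

129 nm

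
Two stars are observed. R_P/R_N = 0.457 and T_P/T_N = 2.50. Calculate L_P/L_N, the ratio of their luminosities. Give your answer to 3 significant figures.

From the Stefan–Boltzmann law, L ∝ R²T⁴, so
L_P/L_N = (R_P/R_N)² (T_P/T_N)⁴ = (0.457)² × (2.50)⁴ = 0.2088 × 39.06 = 8.158.

8.16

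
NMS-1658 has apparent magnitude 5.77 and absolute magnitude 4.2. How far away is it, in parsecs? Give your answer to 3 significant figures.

m − M = 5 log₁₀(d/10 pc)
5.77 − (4.2) = 1.57 = 5 log₁₀(d/10)
d = 10 × 10^(1.57/5) = 10 × 10^0.314 = 20.61 pc.

20.6 pc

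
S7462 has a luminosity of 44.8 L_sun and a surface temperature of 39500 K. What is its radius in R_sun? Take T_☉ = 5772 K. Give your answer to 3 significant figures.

0.143 R_sun

R/R_☉ = √(L/L_☉) / (T/T_☉)² = √(44.8) / (6.843)²
       = 6.693 / 46.83 = 0.1429.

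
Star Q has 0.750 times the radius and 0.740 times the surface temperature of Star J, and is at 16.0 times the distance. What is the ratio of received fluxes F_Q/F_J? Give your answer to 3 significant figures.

6.59×10^-4

L_Q/L_J = (R_Q/R_J)²(T_Q/T_J)⁴ = (0.750)² × (0.740)⁴ = 0.1687.
F_Q/F_J = (L_Q/L_J)/(d_Q/d_J)² = 0.1687 / (16.0)² = 6.589×10^-4.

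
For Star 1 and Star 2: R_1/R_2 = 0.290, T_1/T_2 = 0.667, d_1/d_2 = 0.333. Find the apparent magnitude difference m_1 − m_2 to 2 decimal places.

L_1/L_2 = (0.290)²(0.667)⁴ = 0.01665.
F_1/F_2 = (L_1/L_2)/(d_1/d_2)² = 0.01665/0.1109 = 0.1501.
m_1 − m_2 = −2.5 log₁₀(0.1501) = 2.06.

2.06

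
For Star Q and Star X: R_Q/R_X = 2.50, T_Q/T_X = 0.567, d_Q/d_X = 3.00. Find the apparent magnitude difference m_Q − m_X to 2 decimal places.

L_Q/L_X = (2.50)²(0.567)⁴ = 0.6460.
F_Q/F_X = (L_Q/L_X)/(d_Q/d_X)² = 0.6460/9.000 = 0.07177.
m_Q − m_X = −2.5 log₁₀(0.07177) = 2.86.

2.86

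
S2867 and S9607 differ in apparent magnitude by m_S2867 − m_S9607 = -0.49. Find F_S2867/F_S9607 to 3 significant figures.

F_S2867/F_S9607 = 10^(−(m_S2867 − m_S9607)/2.5) = 10^(0.49/2.5) = 10^0.196 = 1.570.

1.57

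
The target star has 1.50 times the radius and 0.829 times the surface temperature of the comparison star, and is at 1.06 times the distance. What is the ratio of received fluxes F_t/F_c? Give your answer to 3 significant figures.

0.946

L_t/L_c = (R_t/R_c)²(T_t/T_c)⁴ = (1.50)² × (0.829)⁴ = 1.063.
F_t/F_c = (L_t/L_c)/(d_t/d_c)² = 1.063 / (1.06)² = 0.9458.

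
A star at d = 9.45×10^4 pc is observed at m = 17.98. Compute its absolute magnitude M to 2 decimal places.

-1.90

M = m − 5 log₁₀(d/10 pc) = 17.98 − 5 log₁₀(9.45×10^4/10)
  = 17.98 − 5 × 3.975 = 17.98 − 19.88 = -1.90.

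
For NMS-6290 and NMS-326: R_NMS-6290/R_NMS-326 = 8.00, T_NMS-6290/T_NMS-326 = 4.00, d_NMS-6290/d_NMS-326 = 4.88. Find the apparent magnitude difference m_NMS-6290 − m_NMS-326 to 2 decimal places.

-7.09

L_NMS-6290/L_NMS-326 = (8.00)²(4.00)⁴ = 1.638×10^4.
F_NMS-6290/F_NMS-326 = (L_NMS-6290/L_NMS-326)/(d_NMS-6290/d_NMS-326)² = 1.638×10^4/23.81 = 688.0.
m_NMS-6290 − m_NMS-326 = −2.5 log₁₀(688.0) = -7.09.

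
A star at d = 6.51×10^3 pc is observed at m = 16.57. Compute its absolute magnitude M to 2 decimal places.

2.50

M = m − 5 log₁₀(d/10 pc) = 16.57 − 5 log₁₀(6.51×10^3/10)
  = 16.57 − 5 × 2.814 = 16.57 − 14.07 = 2.50.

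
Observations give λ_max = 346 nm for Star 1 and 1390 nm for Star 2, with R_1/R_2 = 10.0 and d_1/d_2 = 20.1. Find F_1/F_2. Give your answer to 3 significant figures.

64.5

Wien's law: T_1/T_2 = λ_2/λ_1 = 1390/346 = 4.017.
L_1/L_2 = (R_1/R_2)²(T_1/T_2)⁴ = (10.0)²(4.017)⁴ = 2.605×10^4.
F_1/F_2 = (L_1/L_2)/(d_1/d_2)² = 2.605×10^4/(20.1)² = 64.47.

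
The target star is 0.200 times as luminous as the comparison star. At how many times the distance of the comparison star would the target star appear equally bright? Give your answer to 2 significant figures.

Equal flux requires L_t/d_t² = L_c/d_c², so d_t/d_c = √(L_t/L_c)
= √(0.200) = 0.4472.

0.45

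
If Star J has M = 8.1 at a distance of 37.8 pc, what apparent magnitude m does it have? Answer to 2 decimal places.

10.99

m = M + 5 log₁₀(d/10 pc) = 8.1 + 5 log₁₀(37.8/10)
  = 8.1 + 5 × 0.577 = 8.1 + 2.89 = 10.99.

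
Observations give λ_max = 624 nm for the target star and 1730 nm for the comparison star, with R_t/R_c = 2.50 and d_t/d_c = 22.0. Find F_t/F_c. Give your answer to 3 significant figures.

0.763

Wien's law: T_t/T_c = λ_c/λ_t = 1730/624 = 2.772.
L_t/L_c = (R_t/R_c)²(T_t/T_c)⁴ = (2.50)²(2.772)⁴ = 369.3.
F_t/F_c = (L_t/L_c)/(d_t/d_c)² = 369.3/(22.0)² = 0.7629.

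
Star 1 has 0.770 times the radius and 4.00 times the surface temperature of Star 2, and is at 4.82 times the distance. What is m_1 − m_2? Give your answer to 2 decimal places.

L_1/L_2 = (0.770)²(4.00)⁴ = 151.8.
F_1/F_2 = (L_1/L_2)/(d_1/d_2)² = 151.8/23.23 = 6.533.
m_1 − m_2 = −2.5 log₁₀(6.533) = -2.04.

-2.04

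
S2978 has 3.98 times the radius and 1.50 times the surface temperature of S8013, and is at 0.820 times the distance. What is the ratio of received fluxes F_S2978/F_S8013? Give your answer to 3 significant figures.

119

L_S2978/L_S8013 = (R_S2978/R_S8013)²(T_S2978/T_S8013)⁴ = (3.98)² × (1.50)⁴ = 80.19.
F_S2978/F_S8013 = (L_S2978/L_S8013)/(d_S2978/d_S8013)² = 80.19 / (0.820)² = 119.3.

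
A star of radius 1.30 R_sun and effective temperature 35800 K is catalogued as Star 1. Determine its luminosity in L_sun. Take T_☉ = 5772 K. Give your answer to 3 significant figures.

L/L_☉ = (R/R_☉)² (T/T_☉)⁴ = (1.30)² × (35800/5772)⁴
       = 1.690 × (6.202)⁴ = 1.690 × 1480 = 2501.

2.50×10^3 L_sun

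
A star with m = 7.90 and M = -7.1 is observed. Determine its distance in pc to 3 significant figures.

1.00×10^4 pc

m − M = 5 log₁₀(d/10 pc)
7.90 − (-7.1) = 15.00 = 5 log₁₀(d/10)
d = 10 × 10^(15.00/5) = 10 × 10^3.000 = 1.000×10^4 pc.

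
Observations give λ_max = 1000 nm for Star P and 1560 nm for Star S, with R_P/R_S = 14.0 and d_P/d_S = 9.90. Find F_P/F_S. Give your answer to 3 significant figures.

11.8

Wien's law: T_P/T_S = λ_S/λ_P = 1560/1000 = 1.560.
L_P/L_S = (R_P/R_S)²(T_P/T_S)⁴ = (14.0)²(1.560)⁴ = 1161.
F_P/F_S = (L_P/L_S)/(d_P/d_S)² = 1161/(9.90)² = 11.84.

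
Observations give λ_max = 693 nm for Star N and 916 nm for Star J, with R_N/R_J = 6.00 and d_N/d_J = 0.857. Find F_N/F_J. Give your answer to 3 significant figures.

150

Wien's law: T_N/T_J = λ_J/λ_N = 916/693 = 1.322.
L_N/L_J = (R_N/R_J)²(T_N/T_J)⁴ = (6.00)²(1.322)⁴ = 109.9.
F_N/F_J = (L_N/L_J)/(d_N/d_J)² = 109.9/(0.857)² = 149.6.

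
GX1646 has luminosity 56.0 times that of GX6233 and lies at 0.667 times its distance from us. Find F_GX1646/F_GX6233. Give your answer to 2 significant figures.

1.3×10^2

F = L/(4πd²), so F_GX1646/F_GX6233 = (L_GX1646/L_GX6233) / (d_GX1646/d_GX6233)²
= 56.0 / (0.667)² = 56.0 / 0.4449 = 125.9.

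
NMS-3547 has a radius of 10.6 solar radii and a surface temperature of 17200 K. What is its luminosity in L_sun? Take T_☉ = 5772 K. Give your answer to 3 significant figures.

L/L_☉ = (R/R_☉)² (T/T_☉)⁴ = (10.6)² × (17200/5772)⁴
       = 112.4 × (2.980)⁴ = 112.4 × 78.85 = 8860.

8.86×10^3 L_sun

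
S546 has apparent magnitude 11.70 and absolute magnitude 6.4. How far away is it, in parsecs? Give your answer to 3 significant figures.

115 pc

m − M = 5 log₁₀(d/10 pc)
11.70 − (6.4) = 5.30 = 5 log₁₀(d/10)
d = 10 × 10^(5.30/5) = 10 × 10^1.060 = 114.8 pc.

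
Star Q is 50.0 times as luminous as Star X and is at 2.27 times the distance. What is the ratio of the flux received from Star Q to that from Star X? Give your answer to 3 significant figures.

F = L/(4πd²), so F_Q/F_X = (L_Q/L_X) / (d_Q/d_X)²
= 50.0 / (2.27)² = 50.0 / 5.153 = 9.703.

9.70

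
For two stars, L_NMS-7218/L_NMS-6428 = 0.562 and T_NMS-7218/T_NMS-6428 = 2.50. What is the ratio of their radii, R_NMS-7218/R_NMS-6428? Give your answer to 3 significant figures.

0.120

L ∝ R²T⁴ gives R ∝ √L / T², so
R_NMS-7218/R_NMS-6428 = √(0.562) / (2.50)² = 0.7497 / 6.250 = 0.1199.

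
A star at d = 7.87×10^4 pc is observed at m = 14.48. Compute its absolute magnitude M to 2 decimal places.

-5.00

M = m − 5 log₁₀(d/10 pc) = 14.48 − 5 log₁₀(7.87×10^4/10)
  = 14.48 − 5 × 3.896 = 14.48 − 19.48 = -5.00.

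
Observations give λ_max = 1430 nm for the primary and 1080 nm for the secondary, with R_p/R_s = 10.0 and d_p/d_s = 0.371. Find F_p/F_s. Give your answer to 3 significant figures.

236

Wien's law: T_p/T_s = λ_s/λ_p = 1080/1430 = 0.7552.
L_p/L_s = (R_p/R_s)²(T_p/T_s)⁴ = (10.0)²(0.7552)⁴ = 32.54.
F_p/F_s = (L_p/L_s)/(d_p/d_s)² = 32.54/(0.371)² = 236.4.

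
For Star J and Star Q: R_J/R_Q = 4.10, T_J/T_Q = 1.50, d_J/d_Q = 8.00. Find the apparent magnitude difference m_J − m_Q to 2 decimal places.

L_J/L_Q = (4.10)²(1.50)⁴ = 85.10.
F_J/F_Q = (L_J/L_Q)/(d_J/d_Q)² = 85.10/64.00 = 1.330.
m_J − m_Q = −2.5 log₁₀(1.330) = -0.31.

-0.31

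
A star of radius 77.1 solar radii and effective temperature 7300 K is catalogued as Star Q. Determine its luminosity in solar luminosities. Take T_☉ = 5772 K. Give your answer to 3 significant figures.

1.52×10^4 solar luminosities

L/L_☉ = (R/R_☉)² (T/T_☉)⁴ = (77.1)² × (7300/5772)⁴
       = 5944 × (1.265)⁴ = 5944 × 2.559 = 1.521×10^4.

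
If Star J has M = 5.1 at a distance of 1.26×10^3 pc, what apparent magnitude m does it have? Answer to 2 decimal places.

15.60

m = M + 5 log₁₀(d/10 pc) = 5.1 + 5 log₁₀(1.26×10^3/10)
  = 5.1 + 5 × 2.100 = 5.1 + 10.50 = 15.60.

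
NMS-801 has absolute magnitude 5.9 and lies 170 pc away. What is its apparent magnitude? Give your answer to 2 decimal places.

m = M + 5 log₁₀(d/10 pc) = 5.9 + 5 log₁₀(170/10)
  = 5.9 + 5 × 1.230 = 5.9 + 6.15 = 12.05.

12.05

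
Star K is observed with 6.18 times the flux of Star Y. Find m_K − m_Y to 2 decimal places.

m_K − m_Y = −2.5 log₁₀(F_K/F_Y) = −2.5 log₁₀(6.18) = −2.5 × (0.791) = -1.977.

-1.98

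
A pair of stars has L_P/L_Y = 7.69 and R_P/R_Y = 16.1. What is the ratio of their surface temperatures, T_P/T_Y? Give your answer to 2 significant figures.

L ∝ R²T⁴ gives T ∝ (L/R²)^(1/4), so
T_P/T_Y = (7.69 / 16.1²)^(1/4) = (0.02967)^(1/4) = 0.4150.

0.42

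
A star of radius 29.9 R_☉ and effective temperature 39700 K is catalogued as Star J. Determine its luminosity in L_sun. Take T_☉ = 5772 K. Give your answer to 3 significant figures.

2.00×10^6 L_sun

L/L_☉ = (R/R_☉)² (T/T_☉)⁴ = (29.9)² × (39700/5772)⁴
       = 894.0 × (6.878)⁴ = 894.0 × 2238 = 2.001×10^6.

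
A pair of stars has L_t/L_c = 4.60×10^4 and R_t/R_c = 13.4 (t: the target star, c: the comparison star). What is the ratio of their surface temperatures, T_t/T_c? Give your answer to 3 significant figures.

4.00

L ∝ R²T⁴ gives T ∝ (L/R²)^(1/4), so
T_t/T_c = (4.60×10^4 / 13.4²)^(1/4) = (256.2)^(1/4) = 4.001.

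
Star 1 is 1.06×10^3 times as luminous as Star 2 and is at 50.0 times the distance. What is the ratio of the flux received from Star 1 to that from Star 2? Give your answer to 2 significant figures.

F = L/(4πd²), so F_1/F_2 = (L_1/L_2) / (d_1/d_2)²
= 1.06×10^3 / (50.0)² = 1.06×10^3 / 2500 = 0.4240.

0.42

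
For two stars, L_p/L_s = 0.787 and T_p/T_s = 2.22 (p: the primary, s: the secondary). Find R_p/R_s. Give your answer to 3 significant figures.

L ∝ R²T⁴ gives R ∝ √L / T², so
R_p/R_s = √(0.787) / (2.22)² = 0.8871 / 4.928 = 0.1800.

0.180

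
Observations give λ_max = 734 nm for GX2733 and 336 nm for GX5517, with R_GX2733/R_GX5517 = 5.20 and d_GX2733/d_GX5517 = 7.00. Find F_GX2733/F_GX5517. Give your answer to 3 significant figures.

0.0242

Wien's law: T_GX2733/T_GX5517 = λ_GX5517/λ_GX2733 = 336/734 = 0.4578.
L_GX2733/L_GX5517 = (R_GX2733/R_GX5517)²(T_GX2733/T_GX5517)⁴ = (5.20)²(0.4578)⁴ = 1.187.
F_GX2733/F_GX5517 = (L_GX2733/L_GX5517)/(d_GX2733/d_GX5517)² = 1.187/(7.00)² = 0.02423.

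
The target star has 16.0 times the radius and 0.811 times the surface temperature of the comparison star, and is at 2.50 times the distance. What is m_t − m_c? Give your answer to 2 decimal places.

-3.12

L_t/L_c = (16.0)²(0.811)⁴ = 110.7.
F_t/F_c = (L_t/L_c)/(d_t/d_c)² = 110.7/6.250 = 17.72.
m_t − m_c = −2.5 log₁₀(17.72) = -3.12.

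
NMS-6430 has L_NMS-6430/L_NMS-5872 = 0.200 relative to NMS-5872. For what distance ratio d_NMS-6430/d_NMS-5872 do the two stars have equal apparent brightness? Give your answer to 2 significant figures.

Equal flux requires L_NMS-6430/d_NMS-6430² = L_NMS-5872/d_NMS-5872², so d_NMS-6430/d_NMS-5872 = √(L_NMS-6430/L_NMS-5872)
= √(0.200) = 0.4472.

0.45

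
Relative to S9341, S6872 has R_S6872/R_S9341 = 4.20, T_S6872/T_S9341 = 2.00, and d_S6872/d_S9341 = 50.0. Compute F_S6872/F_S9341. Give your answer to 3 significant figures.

L_S6872/L_S9341 = (R_S6872/R_S9341)²(T_S6872/T_S9341)⁴ = (4.20)² × (2.00)⁴ = 282.2.
F_S6872/F_S9341 = (L_S6872/L_S9341)/(d_S6872/d_S9341)² = 282.2 / (50.0)² = 0.1129.

0.113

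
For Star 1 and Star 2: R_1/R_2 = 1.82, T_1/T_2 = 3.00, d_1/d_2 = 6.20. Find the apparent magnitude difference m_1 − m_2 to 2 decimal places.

-2.11

L_1/L_2 = (1.82)²(3.00)⁴ = 268.3.
F_1/F_2 = (L_1/L_2)/(d_1/d_2)² = 268.3/38.44 = 6.980.
m_1 − m_2 = −2.5 log₁₀(6.980) = -2.11.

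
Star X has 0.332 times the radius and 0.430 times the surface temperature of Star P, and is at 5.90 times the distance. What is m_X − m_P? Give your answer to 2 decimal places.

9.91

L_X/L_P = (0.332)²(0.430)⁴ = 0.003768.
F_X/F_P = (L_X/L_P)/(d_X/d_P)² = 0.003768/34.81 = 1.083×10^-4.
m_X − m_P = −2.5 log₁₀(1.083×10^-4) = 9.91.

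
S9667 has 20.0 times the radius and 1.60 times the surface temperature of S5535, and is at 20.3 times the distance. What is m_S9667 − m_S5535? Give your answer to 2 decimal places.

-2.01

L_S9667/L_S5535 = (20.0)²(1.60)⁴ = 2621.
F_S9667/F_S5535 = (L_S9667/L_S5535)/(d_S9667/d_S5535)² = 2621/412.1 = 6.361.
m_S9667 − m_S5535 = −2.5 log₁₀(6.361) = -2.01.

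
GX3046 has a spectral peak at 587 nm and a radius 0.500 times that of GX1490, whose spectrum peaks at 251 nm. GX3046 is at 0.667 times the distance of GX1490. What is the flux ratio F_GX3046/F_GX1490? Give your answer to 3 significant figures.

0.0188

Wien's law: T_GX3046/T_GX1490 = λ_GX1490/λ_GX3046 = 251/587 = 0.4276.
L_GX3046/L_GX1490 = (R_GX3046/R_GX1490)²(T_GX3046/T_GX1490)⁴ = (0.500)²(0.4276)⁴ = 0.008358.
F_GX3046/F_GX1490 = (L_GX3046/L_GX1490)/(d_GX3046/d_GX1490)² = 0.008358/(0.667)² = 0.01879.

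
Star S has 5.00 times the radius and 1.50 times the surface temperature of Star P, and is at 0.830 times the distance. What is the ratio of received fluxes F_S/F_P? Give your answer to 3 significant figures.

184

L_S/L_P = (R_S/R_P)²(T_S/T_P)⁴ = (5.00)² × (1.50)⁴ = 126.6.
F_S/F_P = (L_S/L_P)/(d_S/d_P)² = 126.6 / (0.830)² = 183.7.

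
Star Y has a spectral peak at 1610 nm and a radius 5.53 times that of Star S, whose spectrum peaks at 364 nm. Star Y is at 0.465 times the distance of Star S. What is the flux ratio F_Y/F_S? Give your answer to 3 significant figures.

0.370

Wien's law: T_Y/T_S = λ_S/λ_Y = 364/1610 = 0.2261.
L_Y/L_S = (R_Y/R_S)²(T_Y/T_S)⁴ = (5.53)²(0.2261)⁴ = 0.07990.
F_Y/F_S = (L_Y/L_S)/(d_Y/d_S)² = 0.07990/(0.465)² = 0.3695.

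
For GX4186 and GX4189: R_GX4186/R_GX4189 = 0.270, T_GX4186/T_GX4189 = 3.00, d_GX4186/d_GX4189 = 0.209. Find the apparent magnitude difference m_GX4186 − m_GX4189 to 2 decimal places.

L_GX4186/L_GX4189 = (0.270)²(3.00)⁴ = 5.905.
F_GX4186/F_GX4189 = (L_GX4186/L_GX4189)/(d_GX4186/d_GX4189)² = 5.905/0.04368 = 135.2.
m_GX4186 − m_GX4189 = −2.5 log₁₀(135.2) = -5.33.

-5.33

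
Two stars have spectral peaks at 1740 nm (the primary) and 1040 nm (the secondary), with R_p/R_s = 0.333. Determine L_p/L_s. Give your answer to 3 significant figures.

0.0142

Wien's law gives T ∝ 1/λ_max, so T_p/T_s = λ_s/λ_p = 1040/1740 = 0.5977.
Then L ∝ R²T⁴ gives L_p/L_s = (0.333)² × (0.5977)⁴ = 0.1109 × 0.1276 = 0.01415.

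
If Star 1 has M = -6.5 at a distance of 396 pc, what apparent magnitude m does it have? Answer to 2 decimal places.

m = M + 5 log₁₀(d/10 pc) = -6.5 + 5 log₁₀(396/10)
  = -6.5 + 5 × 1.598 = -6.5 + 7.99 = 1.49.

1.49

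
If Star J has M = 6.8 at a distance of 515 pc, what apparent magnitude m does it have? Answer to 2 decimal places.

m = M + 5 log₁₀(d/10 pc) = 6.8 + 5 log₁₀(515/10)
  = 6.8 + 5 × 1.712 = 6.8 + 8.56 = 15.36.

15.36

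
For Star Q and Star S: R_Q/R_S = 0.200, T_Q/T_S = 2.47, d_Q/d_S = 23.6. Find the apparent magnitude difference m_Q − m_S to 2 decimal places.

L_Q/L_S = (0.200)²(2.47)⁴ = 1.489.
F_Q/F_S = (L_Q/L_S)/(d_Q/d_S)² = 1.489/557.0 = 0.002673.
m_Q − m_S = −2.5 log₁₀(0.002673) = 6.43.

6.43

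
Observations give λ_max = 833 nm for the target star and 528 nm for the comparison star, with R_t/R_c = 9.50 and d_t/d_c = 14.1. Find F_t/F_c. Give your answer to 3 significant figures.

Wien's law: T_t/T_c = λ_c/λ_t = 528/833 = 0.6339.
L_t/L_c = (R_t/R_c)²(T_t/T_c)⁴ = (9.50)²(0.6339)⁴ = 14.57.
F_t/F_c = (L_t/L_c)/(d_t/d_c)² = 14.57/(14.1)² = 0.07328.

0.0733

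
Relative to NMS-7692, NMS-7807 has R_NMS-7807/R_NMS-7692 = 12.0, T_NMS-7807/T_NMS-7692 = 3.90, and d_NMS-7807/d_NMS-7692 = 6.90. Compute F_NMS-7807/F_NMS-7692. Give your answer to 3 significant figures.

700

L_NMS-7807/L_NMS-7692 = (R_NMS-7807/R_NMS-7692)²(T_NMS-7807/T_NMS-7692)⁴ = (12.0)² × (3.90)⁴ = 3.331×10^4.
F_NMS-7807/F_NMS-7692 = (L_NMS-7807/L_NMS-7692)/(d_NMS-7807/d_NMS-7692)² = 3.331×10^4 / (6.90)² = 699.7.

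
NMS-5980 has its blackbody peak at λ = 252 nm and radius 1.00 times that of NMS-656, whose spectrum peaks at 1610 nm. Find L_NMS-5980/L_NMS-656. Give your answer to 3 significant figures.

1.67×10^3

Wien's law gives T ∝ 1/λ_max, so T_NMS-5980/T_NMS-656 = λ_NMS-656/λ_NMS-5980 = 1610/252 = 6.389.
Then L ∝ R²T⁴ gives L_NMS-5980/L_NMS-656 = (1.00)² × (6.389)⁴ = 1.000 × 1666 = 1666.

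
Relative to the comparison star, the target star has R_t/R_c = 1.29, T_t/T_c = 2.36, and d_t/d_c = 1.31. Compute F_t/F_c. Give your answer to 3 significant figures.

L_t/L_c = (R_t/R_c)²(T_t/T_c)⁴ = (1.29)² × (2.36)⁴ = 51.62.
F_t/F_c = (L_t/L_c)/(d_t/d_c)² = 51.62 / (1.31)² = 30.08.

30.1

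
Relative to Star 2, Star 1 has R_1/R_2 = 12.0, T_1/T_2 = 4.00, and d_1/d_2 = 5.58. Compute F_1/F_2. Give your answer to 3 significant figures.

L_1/L_2 = (R_1/R_2)²(T_1/T_2)⁴ = (12.0)² × (4.00)⁴ = 3.686×10^4.
F_1/F_2 = (L_1/L_2)/(d_1/d_2)² = 3.686×10^4 / (5.58)² = 1184.

1.18×10^3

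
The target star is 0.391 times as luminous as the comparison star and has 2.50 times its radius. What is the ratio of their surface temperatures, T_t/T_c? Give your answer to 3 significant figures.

0.500

L ∝ R²T⁴ gives T ∝ (L/R²)^(1/4), so
T_t/T_c = (0.391 / 2.50²)^(1/4) = (0.06256)^(1/4) = 0.5001.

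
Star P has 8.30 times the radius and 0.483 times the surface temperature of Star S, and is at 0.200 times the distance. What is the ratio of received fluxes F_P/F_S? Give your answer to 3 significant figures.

93.7

L_P/L_S = (R_P/R_S)²(T_P/T_S)⁴ = (8.30)² × (0.483)⁴ = 3.749.
F_P/F_S = (L_P/L_S)/(d_P/d_S)² = 3.749 / (0.200)² = 93.73.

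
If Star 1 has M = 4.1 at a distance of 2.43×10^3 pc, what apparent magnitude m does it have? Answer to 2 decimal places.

m = M + 5 log₁₀(d/10 pc) = 4.1 + 5 log₁₀(2.43×10^3/10)
  = 4.1 + 5 × 2.386 = 4.1 + 11.93 = 16.03.

16.03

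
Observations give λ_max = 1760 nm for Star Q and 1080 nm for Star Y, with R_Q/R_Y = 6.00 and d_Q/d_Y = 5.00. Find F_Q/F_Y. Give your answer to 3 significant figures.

0.204

Wien's law: T_Q/T_Y = λ_Y/λ_Q = 1080/1760 = 0.6136.
L_Q/L_Y = (R_Q/R_Y)²(T_Q/T_Y)⁴ = (6.00)²(0.6136)⁴ = 5.104.
F_Q/F_Y = (L_Q/L_Y)/(d_Q/d_Y)² = 5.104/(5.00)² = 0.2042.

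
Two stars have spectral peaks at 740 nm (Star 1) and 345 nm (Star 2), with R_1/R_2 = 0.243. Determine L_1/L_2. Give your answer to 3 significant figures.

Wien's law gives T ∝ 1/λ_max, so T_1/T_2 = λ_2/λ_1 = 345/740 = 0.4662.
Then L ∝ R²T⁴ gives L_1/L_2 = (0.243)² × (0.4662)⁴ = 0.05905 × 0.04724 = 0.002790.

0.00279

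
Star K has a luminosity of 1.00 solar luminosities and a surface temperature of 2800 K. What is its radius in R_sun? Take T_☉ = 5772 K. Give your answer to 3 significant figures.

4.25 R_sun

R/R_☉ = √(L/L_☉) / (T/T_☉)² = √(1.00) / (0.4851)²
       = 1.000 / 0.2353 = 4.249.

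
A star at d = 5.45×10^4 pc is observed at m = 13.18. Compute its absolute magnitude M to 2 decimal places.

-5.50

M = m − 5 log₁₀(d/10 pc) = 13.18 − 5 log₁₀(5.45×10^4/10)
  = 13.18 − 5 × 3.736 = 13.18 − 18.68 = -5.50.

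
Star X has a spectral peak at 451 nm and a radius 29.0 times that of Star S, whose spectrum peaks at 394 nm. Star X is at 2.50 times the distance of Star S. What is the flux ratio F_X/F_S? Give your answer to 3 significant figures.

Wien's law: T_X/T_S = λ_S/λ_X = 394/451 = 0.8736.
L_X/L_S = (R_X/R_S)²(T_X/T_S)⁴ = (29.0)²(0.8736)⁴ = 489.9.
F_X/F_S = (L_X/L_S)/(d_X/d_S)² = 489.9/(2.50)² = 78.38.

78.4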